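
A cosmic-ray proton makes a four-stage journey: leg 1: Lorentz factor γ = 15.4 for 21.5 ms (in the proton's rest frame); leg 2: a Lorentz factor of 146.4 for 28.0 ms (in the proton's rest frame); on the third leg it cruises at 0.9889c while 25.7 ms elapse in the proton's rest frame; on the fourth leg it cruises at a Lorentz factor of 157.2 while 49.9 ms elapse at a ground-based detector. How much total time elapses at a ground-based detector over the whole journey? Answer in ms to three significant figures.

Leg 1: γ = 15.4; Δt_1 = 15.40 × 21.5 = 331.1 ms.
Leg 2: γ = 146.4; Δt_2 = 146.4 × 28.0 = 4099 ms.
Leg 3: γ = 1/√(1 − 0.9889²) = 1/√0.02208 = 6.730; Δt_3 = 6.730 × 25.7 = 173.0 ms.
Leg 4: 49.9 ms is already measured at a ground-based detector.
Total: 331.1 + 4099 + 173.0 + 49.90 ms.

Δt = 4650 ms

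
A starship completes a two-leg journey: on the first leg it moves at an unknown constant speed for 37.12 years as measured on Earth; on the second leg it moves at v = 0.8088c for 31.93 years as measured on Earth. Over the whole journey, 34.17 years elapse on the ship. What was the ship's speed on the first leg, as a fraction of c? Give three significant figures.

Leg 1: speed unknown; τ_1 = 37.12/γ_1.
Leg 2: γ = 1/√(1 − 0.8088²) = 1/√0.3458 = 1.700; τ_2 = 31.93/1.700 = 18.78 years.
Total proper time: τ_1 + 18.78 = 34.17, so τ_1 = 34.17 − 18.78 = 15.39 years.
γ_1 = 37.12/15.39 = 2.412; β = √(1 − 1/γ²) = √0.8281.

β = 0.910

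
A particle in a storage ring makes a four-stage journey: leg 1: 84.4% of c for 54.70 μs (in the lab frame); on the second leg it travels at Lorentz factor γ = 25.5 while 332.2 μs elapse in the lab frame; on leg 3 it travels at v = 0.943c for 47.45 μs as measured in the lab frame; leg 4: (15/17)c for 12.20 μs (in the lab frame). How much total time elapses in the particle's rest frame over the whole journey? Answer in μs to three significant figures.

Leg 1: β = 0.844; γ = 1/√(1 − 0.844²) = 1/√0.2877 = 1.864; τ_1 = 54.70/1.864 = 29.34 μs.
Leg 2: γ = 25.5; τ_2 = 332.2/25.50 = 13.03 μs.
Leg 3: γ = 1/√(1 − 0.943²) = 1/√0.1108 = 3.005; τ_3 = 47.45/3.005 = 15.79 μs.
Leg 4: γ = 1/√(1 − (15/17)²) = 17/8 = 2.125; τ_4 = 12.20/2.125 = 5.741 μs.
Total: 29.34 + 13.03 + 15.79 + 5.741 μs.

τ = 63.9 μs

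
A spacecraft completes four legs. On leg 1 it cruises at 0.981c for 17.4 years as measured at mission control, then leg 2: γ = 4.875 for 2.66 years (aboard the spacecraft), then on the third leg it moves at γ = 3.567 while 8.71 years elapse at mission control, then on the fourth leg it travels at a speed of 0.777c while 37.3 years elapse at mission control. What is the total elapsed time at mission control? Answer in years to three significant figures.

Δt = 76.4 years

Leg 1: 17.4 years is already measured at mission control.
Leg 2: γ = 4.875; Δt_2 = 4.875 × 2.66 = 12.97 years.
Leg 3: 8.71 years is already measured at mission control.
Leg 4: 37.3 years is already measured at mission control.
Total: 17.40 + 12.97 + 8.710 + 37.30 years.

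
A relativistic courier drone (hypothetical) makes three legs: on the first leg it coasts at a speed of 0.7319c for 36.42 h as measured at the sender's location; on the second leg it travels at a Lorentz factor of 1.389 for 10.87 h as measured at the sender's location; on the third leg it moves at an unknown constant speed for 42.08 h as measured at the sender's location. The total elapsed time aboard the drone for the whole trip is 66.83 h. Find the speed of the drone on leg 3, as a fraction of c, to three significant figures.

Leg 1: γ = 1/√(1 − 0.7319²) = 1/√0.4643 = 1.468; τ_1 = 36.42/1.468 = 24.82 h.
Leg 2: γ = 1.389; τ_2 = 10.87/1.389 = 7.826 h.
Leg 3: speed unknown; τ_3 = 42.08/γ_3.
Total proper time: 24.82 + 7.826 + τ_3 = 66.83, so τ_3 = 66.83 − 32.64 = 34.19 h.
γ_3 = 42.08/34.19 = 1.231; β = √(1 − 1/γ²) = √0.3400.

β = 0.583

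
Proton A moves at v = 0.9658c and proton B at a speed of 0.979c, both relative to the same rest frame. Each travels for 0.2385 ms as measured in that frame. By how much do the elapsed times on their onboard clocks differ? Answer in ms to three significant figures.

|τ_A − τ_B| = 0.0132 ms

A: γ = 1/√(1 − 0.9658²) = 1/√0.06723 = 3.857; τ_A = 0.2385/3.857 = 0.06184 ms.
B: γ = 1/√(1 − 0.979²) = 1/√0.04156 = 4.905; τ_B = 0.2385/4.905 = 0.04862 ms.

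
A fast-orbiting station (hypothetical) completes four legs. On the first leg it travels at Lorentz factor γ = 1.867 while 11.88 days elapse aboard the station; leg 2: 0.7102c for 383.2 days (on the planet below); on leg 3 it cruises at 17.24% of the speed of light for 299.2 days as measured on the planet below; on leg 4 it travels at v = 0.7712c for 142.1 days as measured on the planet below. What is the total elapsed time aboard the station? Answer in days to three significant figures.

τ = 667 days

Leg 1: 11.88 days is already measured aboard the station.
Leg 2: γ = 1/√(1 − 0.7102²) = 1/√0.4956 = 1.420; τ_2 = 383.2/1.420 = 269.8 days.
Leg 3: β = 0.1724; γ = 1/√(1 − 0.1724²) = 1/√0.9703 = 1.015; τ_3 = 299.2/1.015 = 294.7 days.
Leg 4: γ = 1/√(1 − 0.7712²) = 1/√0.4053 = 1.571; τ_4 = 142.1/1.571 = 90.46 days.
Total: 11.88 + 269.8 + 294.7 + 90.46 days.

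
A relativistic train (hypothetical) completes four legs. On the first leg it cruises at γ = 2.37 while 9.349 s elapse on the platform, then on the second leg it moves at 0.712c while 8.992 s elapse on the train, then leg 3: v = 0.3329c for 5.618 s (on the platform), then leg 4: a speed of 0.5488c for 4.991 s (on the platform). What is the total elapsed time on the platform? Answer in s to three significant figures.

Leg 1: 9.349 s is already measured on the platform.
Leg 2: γ = 1/√(1 − 0.712²) = 1/√0.4931 = 1.424; Δt_2 = 1.424 × 8.992 = 12.81 s.
Leg 3: 5.618 s is already measured on the platform.
Leg 4: 4.991 s is already measured on the platform.
Total: 9.349 + 12.81 + 5.618 + 4.991 s.

Δt = 32.8 s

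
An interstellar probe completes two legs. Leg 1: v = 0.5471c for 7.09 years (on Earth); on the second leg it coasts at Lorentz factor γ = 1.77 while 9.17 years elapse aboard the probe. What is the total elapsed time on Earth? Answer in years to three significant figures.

Leg 1: 7.09 years is already measured on Earth.
Leg 2: γ = 1.77; Δt_2 = 1.770 × 9.17 = 16.23 years.
Total: 7.090 + 16.23 years.

Δt = 23.3 years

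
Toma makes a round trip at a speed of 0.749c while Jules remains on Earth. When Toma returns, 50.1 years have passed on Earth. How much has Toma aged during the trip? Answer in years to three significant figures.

τ = 33.2 years

γ = 1/√(1 − 0.749²) = 1/√0.4390 = 1.509
Toma's clock measures proper time along the trip: τ = Δt/γ = 50.1/1.509 years.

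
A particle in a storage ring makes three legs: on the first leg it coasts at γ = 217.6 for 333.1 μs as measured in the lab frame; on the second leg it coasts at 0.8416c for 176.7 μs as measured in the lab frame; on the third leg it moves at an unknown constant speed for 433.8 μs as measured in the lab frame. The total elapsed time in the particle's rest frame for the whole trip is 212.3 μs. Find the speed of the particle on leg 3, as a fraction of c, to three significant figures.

Leg 1: γ = 217.6; τ_1 = 333.1/217.6 = 1.531 μs.
Leg 2: γ = 1/√(1 − 0.8416²) = 1/√0.2917 = 1.852; τ_2 = 176.7/1.852 = 95.44 μs.
Leg 3: speed unknown; τ_3 = 433.8/γ_3.
Total proper time: 1.531 + 95.44 + τ_3 = 212.3, so τ_3 = 212.3 − 96.97 = 115.3 μs.
γ_3 = 433.8/115.3 = 3.761; β = √(1 − 1/γ²) = √0.9293.

β = 0.964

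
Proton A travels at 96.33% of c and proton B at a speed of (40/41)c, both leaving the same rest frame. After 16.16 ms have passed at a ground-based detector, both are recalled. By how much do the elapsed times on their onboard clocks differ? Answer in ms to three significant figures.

|τ_A − τ_B| = 0.790 ms

A: β = 0.9633; γ = 1/√(1 − 0.9633²) = 1/√0.07205 = 3.725; τ_A = 16.16/3.725 = 4.338 ms.
B: γ = 1/√(1 − (40/41)²) = 41/9 ≈ 4.556; τ_B = 16.16/4.556 = 3.547 ms.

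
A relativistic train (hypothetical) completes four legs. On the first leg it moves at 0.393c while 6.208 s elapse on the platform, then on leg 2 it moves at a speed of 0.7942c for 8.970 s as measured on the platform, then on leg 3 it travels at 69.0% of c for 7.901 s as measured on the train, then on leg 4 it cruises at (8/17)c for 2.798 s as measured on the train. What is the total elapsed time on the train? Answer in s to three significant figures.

τ = 21.9 s

Leg 1: γ = 1/√(1 − 0.393²) = 1/√0.8456 = 1.088; τ_1 = 6.208/1.088 = 5.708 s.
Leg 2: γ = 1/√(1 − 0.7942²) = 1/√0.3692 = 1.646; τ_2 = 8.970/1.646 = 5.451 s.
Leg 3: 7.901 s is already measured on the train.
Leg 4: 2.798 s is already measured on the train.
Total: 5.708 + 5.451 + 7.901 + 2.798 s.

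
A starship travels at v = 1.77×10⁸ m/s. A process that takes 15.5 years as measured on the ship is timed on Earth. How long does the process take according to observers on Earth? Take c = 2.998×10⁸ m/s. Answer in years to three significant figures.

Δt = 19.2 years

β = 1.77×10⁸/2.998×10⁸ = 0.5904; γ = 1/√(1 − 0.5904²) = 1.239
The interval measured on the ship is the proper time (both events occur at the same place in that frame); the lab-frame interval is Δt = γτ = 1.239 × 15.5 years.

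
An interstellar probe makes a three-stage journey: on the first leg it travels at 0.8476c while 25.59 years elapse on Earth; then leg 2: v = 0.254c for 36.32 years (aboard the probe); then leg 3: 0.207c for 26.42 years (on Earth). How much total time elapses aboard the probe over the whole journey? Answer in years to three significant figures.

τ = 75.7 years

Leg 1: γ = 1/√(1 − 0.8476²) = 1/√0.2816 = 1.885; τ_1 = 25.59/1.885 = 13.58 years.
Leg 2: 36.32 years is already measured aboard the probe.
Leg 3: γ = 1/√(1 − 0.207²) = 1/√0.9572 = 1.022; τ_3 = 26.42/1.022 = 25.85 years.
Total: 13.58 + 36.32 + 25.85 years.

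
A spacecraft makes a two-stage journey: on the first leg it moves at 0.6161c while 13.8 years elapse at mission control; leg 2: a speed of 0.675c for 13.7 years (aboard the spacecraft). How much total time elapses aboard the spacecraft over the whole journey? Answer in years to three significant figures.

Leg 1: γ = 1/√(1 − 0.6161²) = 1/√0.6204 = 1.270; τ_1 = 13.8/1.270 = 10.87 years.
Leg 2: 13.7 years is already measured aboard the spacecraft.
Total: 10.87 + 13.70 years.

τ = 24.6 years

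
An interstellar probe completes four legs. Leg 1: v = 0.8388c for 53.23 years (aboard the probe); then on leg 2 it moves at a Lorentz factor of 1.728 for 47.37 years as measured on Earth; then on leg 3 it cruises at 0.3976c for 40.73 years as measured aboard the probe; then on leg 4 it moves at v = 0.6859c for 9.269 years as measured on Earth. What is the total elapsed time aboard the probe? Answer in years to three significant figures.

τ = 128 years

Leg 1: 53.23 years is already measured aboard the probe.
Leg 2: γ = 1.728; τ_2 = 47.37/1.728 = 27.41 years.
Leg 3: 40.73 years is already measured aboard the probe.
Leg 4: γ = 1/√(1 − 0.6859²) = 1/√0.5295 = 1.374; τ_4 = 9.269/1.374 = 6.745 years.
Total: 53.23 + 27.41 + 40.73 + 6.745 years.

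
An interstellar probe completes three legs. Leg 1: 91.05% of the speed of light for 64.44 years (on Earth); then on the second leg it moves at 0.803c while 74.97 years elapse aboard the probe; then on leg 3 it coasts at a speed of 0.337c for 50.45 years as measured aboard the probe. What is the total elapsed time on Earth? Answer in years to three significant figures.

Δt = 244 years

Leg 1: 64.44 years is already measured on Earth.
Leg 2: γ = 1/√(1 − 0.803²) = 1/√0.3552 = 1.678; Δt_2 = 1.678 × 74.97 = 125.8 years.
Leg 3: γ = 1/√(1 − 0.337²) = 1/√0.8864 = 1.062; Δt_3 = 1.062 × 50.45 = 53.58 years.
Total: 64.44 + 125.8 + 53.58 years.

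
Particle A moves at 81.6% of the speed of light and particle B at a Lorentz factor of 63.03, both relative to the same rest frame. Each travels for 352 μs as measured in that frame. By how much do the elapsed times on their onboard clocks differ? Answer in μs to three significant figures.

A: β = 0.816; γ = 1/√(1 − 0.816²) = 1/√0.3341 = 1.730; τ_A = 352/1.730 = 203.5 μs.
B: γ = 63.03; τ_B = 352/63.03 = 5.585 μs.

|τ_A − τ_B| = 198 μs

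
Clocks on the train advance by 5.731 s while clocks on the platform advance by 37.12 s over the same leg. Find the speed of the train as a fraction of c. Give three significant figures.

The proper time is measured on the train (both events occur at the train's location); Δt is measured on the platform. γ = Δt/τ = 37.12/5.731 = 6.477.
β = √(1 − 1/γ²) = √(1 − 0.02384) = √0.9762

β = 0.988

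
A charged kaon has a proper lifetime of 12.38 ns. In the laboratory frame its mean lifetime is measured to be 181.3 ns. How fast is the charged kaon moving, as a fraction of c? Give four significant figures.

β = 0.9977

γ = Δt/τ₀ = 181.3/12.38 = 14.64
β = √(1 − 1/γ²) = √(1 − 0.004663) = √0.9953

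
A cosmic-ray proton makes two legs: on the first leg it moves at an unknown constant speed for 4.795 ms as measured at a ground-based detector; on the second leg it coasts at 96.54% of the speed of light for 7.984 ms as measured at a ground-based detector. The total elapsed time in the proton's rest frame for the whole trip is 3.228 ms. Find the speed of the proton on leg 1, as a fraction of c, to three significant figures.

Leg 1: speed unknown; τ_1 = 4.795/γ_1.
Leg 2: β = 0.9654; γ = 1/√(1 − 0.9654²) = 1/√0.06800 = 3.835; τ_2 = 7.984/3.835 = 2.082 ms.
Total proper time: τ_1 + 2.082 = 3.228, so τ_1 = 3.228 − 2.082 = 1.146 ms.
γ_1 = 4.795/1.146 = 4.184; β = √(1 − 1/γ²) = √0.9429.

β = 0.971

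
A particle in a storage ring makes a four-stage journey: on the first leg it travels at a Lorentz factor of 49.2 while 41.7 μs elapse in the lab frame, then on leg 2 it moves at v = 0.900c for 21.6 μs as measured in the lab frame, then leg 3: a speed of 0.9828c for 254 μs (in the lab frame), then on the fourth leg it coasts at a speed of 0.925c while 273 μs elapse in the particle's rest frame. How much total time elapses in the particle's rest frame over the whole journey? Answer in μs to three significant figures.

Leg 1: γ = 49.2; τ_1 = 41.7/49.20 = 0.8476 μs.
Leg 2: γ = 1/√(1 − 0.900²) = 1/√0.1900 = 2.294; τ_2 = 21.6/2.294 = 9.415 μs.
Leg 3: γ = 1/√(1 − 0.9828²) = 1/√0.03410 = 5.415; τ_3 = 254/5.415 = 46.91 μs.
Leg 4: 273 μs is already measured in the particle's rest frame.
Total: 0.8476 + 9.415 + 46.91 + 273.0 μs.

τ = 330 μs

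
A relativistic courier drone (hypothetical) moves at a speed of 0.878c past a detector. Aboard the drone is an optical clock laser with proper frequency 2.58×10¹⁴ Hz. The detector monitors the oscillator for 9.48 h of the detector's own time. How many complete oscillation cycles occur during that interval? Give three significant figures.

γ = 1/√(1 − 0.878²) = 1/√0.2291 = 2.089
During 9.48 h of lab time, the oscillator's proper time advances by τ = Δt/γ = 9.48/2.089 = 4.538 h = 1.634×10⁴ s.
N = f × τ = 2.58×10¹⁴ × 1.634×10⁴ = 4.215×10¹⁸.

N = 4.21×10¹⁸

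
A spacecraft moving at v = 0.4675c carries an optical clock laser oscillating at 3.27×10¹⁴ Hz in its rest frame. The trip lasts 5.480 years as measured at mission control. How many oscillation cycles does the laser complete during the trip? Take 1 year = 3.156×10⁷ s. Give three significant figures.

γ = 1/√(1 − 0.4675²) = 1/√0.7814 = 1.131
The oscillator's own cycle count is N = f × τ where τ is the proper time aboard the spacecraft. τ = Δt/γ = 5.480/1.131 = 4.844 years = 1.529×10⁸ s.
N = 3.27×10¹⁴ × 1.529×10⁸ = 4.999×10²².

N = 5.00×10²²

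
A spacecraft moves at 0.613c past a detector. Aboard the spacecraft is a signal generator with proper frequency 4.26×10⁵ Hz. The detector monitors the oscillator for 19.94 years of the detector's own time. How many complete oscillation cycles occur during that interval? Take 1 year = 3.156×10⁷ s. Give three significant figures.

γ = 1/√(1 − 0.613²) = 1/√0.6242 = 1.266
During 19.94 years of lab time, the oscillator's proper time advances by τ = Δt/γ = 19.94/1.266 = 15.75 years = 4.972×10⁸ s.
N = f × τ = 4.26×10⁵ × 4.972×10⁸ = 2.118×10¹⁴.

N = 2.12×10¹⁴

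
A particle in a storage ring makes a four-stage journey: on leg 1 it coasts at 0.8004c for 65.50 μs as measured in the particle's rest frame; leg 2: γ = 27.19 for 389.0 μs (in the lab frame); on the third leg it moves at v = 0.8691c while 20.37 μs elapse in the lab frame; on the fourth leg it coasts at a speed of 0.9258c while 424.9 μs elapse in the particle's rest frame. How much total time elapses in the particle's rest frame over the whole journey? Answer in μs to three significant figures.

τ = 515 μs

Leg 1: 65.50 μs is already measured in the particle's rest frame.
Leg 2: γ = 27.19; τ_2 = 389.0/27.19 = 14.31 μs.
Leg 3: γ = 1/√(1 − 0.8691²) = 1/√0.2447 = 2.022; τ_3 = 20.37/2.022 = 10.08 μs.
Leg 4: 424.9 μs is already measured in the particle's rest frame.
Total: 65.50 + 14.31 + 10.08 + 424.9 μs.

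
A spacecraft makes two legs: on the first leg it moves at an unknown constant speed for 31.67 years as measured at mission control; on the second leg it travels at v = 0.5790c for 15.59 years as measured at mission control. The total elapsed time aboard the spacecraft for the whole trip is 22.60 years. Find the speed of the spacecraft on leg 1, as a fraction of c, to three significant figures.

Leg 1: speed unknown; τ_1 = 31.67/γ_1.
Leg 2: γ = 1/√(1 − 0.5790²) = 1/√0.6648 = 1.227; τ_2 = 15.59/1.227 = 12.71 years.
Total proper time: τ_1 + 12.71 = 22.60, so τ_1 = 22.60 − 12.71 = 9.889 years.
γ_1 = 31.67/9.889 = 3.203; β = √(1 − 1/γ²) = √0.9025.

β = 0.950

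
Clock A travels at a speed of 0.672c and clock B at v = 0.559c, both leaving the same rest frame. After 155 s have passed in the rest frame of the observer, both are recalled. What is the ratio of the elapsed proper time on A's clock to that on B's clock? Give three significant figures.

τ_A/τ_B = 0.893

A: γ = 1/√(1 − 0.672²) = 1/√0.5484 = 1.350. B: γ = 1/√(1 − 0.559²) = 1/√0.6875 = 1.206.
τ_A/τ_B = γ_B/γ_A = 1.206/1.350 = 0.8931, so τ_A/τ_B = 0.8931.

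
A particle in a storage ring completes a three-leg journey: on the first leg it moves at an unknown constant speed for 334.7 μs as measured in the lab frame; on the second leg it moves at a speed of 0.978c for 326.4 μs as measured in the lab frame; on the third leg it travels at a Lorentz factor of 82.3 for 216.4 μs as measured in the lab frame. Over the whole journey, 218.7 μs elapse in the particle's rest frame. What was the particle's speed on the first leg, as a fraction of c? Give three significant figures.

Leg 1: speed unknown; τ_1 = 334.7/γ_1.
Leg 2: γ = 1/√(1 − 0.978²) = 1/√0.04352 = 4.794; τ_2 = 326.4/4.794 = 68.09 μs.
Leg 3: γ = 82.3; τ_3 = 216.4/82.30 = 2.629 μs.
Total proper time: τ_1 + 68.09 + 2.629 = 218.7, so τ_1 = 218.7 − 70.72 = 148.0 μs.
γ_1 = 334.7/148.0 = 2.262; β = √(1 − 1/γ²) = √0.8045.

β = 0.897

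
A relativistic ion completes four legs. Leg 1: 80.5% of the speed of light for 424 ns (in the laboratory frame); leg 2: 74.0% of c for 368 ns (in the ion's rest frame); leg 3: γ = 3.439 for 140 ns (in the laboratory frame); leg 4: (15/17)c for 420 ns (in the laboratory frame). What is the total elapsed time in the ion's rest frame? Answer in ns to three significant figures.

Leg 1: β = 0.805; γ = 1/√(1 − 0.805²) = 1/√0.3520 = 1.686; τ_1 = 424/1.686 = 251.5 ns.
Leg 2: 368 ns is already measured in the ion's rest frame.
Leg 3: γ = 3.439; τ_3 = 140/3.439 = 40.71 ns.
Leg 4: γ = 1/√(1 − (15/17)²) = 17/8 = 2.125; τ_4 = 420/2.125 = 197.6 ns.
Total: 251.5 + 368.0 + 40.71 + 197.6 ns.

τ = 858 ns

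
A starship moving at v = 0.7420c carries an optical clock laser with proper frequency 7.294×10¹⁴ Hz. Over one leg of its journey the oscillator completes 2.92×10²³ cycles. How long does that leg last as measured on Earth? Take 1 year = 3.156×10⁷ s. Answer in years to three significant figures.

γ = 1/√(1 − 0.7420²) = 1/√0.4494 = 1.492
Proper time for N cycles: τ = N/f = 2.92×10²³/(7.294×10¹⁴) = 4.003×10⁸ s = 12.68 years.
Lab-frame duration Δt = γτ = 1.492 × 12.68 = 18.92 years.

Δt = 18.9 years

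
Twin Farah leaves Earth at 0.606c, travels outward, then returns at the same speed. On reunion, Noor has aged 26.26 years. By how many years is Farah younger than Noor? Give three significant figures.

γ = 1/√(1 − 0.606²) = 1/√0.6328 = 1.257
Farah's elapsed proper time: τ = 26.26/1.257 = 20.89 years.
Age gap = Δt − τ = 26.26 − 20.89 years.

Δt − τ = 5.37 years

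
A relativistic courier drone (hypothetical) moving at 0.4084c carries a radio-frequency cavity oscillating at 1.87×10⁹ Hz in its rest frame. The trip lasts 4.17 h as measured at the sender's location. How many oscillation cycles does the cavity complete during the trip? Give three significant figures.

γ = 1/√(1 − 0.4084²) = 1/√0.8332 = 1.096
The oscillator's own cycle count is N = f × τ where τ is the proper time aboard the drone. τ = Δt/γ = 4.17/1.096 = 3.806 h = 1.370×10⁴ s.
N = 1.87×10⁹ × 1.370×10⁴ = 2.562×10¹³.

N = 2.56×10¹³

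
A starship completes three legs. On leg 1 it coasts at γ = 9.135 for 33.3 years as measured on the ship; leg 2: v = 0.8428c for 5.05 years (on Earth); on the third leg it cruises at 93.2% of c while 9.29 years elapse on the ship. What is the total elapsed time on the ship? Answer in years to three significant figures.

Leg 1: 33.3 years is already measured on the ship.
Leg 2: γ = 1/√(1 − 0.8428²) = 1/√0.2897 = 1.858; τ_2 = 5.05/1.858 = 2.718 years.
Leg 3: 9.29 years is already measured on the ship.
Total: 33.30 + 2.718 + 9.290 years.

τ = 45.3 years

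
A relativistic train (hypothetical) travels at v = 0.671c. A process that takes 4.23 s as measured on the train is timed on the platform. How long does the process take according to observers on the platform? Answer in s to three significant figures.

γ = 1/√(1 − 0.671²) = 1/√0.5498 = 1.349
The interval measured on the train is the proper time (both events occur at the same place in that frame); the lab-frame interval is Δt = γτ = 1.349 × 4.23 s.

Δt = 5.70 s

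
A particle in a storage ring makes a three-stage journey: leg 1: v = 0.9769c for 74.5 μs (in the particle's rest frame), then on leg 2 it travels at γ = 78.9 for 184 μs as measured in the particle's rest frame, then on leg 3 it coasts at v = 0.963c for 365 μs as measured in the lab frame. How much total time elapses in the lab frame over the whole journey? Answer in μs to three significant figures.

Δt = 1.52×10⁴ μs

Leg 1: γ = 1/√(1 − 0.9769²) = 1/√0.04567 = 4.680; Δt_1 = 4.680 × 74.5 = 348.6 μs.
Leg 2: γ = 78.9; Δt_2 = 78.90 × 184 = 1.452×10⁴ μs.
Leg 3: 365 μs is already measured in the lab frame.
Total: 348.6 + 1.452×10⁴ + 365.0 μs.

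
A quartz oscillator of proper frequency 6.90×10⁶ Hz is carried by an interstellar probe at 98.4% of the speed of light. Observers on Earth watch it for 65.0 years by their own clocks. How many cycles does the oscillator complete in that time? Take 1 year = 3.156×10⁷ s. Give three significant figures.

β = 0.984; γ = 1/√(1 − 0.984²) = 1/√0.03174 = 5.613
During 65.0 years of lab time, the oscillator's proper time advances by τ = Δt/γ = 65.0/5.613 = 11.58 years = 3.655×10⁸ s.
N = f × τ = 6.90×10⁶ × 3.655×10⁸ = 2.522×10¹⁵.

N = 2.52×10¹⁵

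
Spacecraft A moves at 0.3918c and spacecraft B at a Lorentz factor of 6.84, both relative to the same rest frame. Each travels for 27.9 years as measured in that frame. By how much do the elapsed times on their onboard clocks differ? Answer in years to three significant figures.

A: γ = 1/√(1 − 0.3918²) = 1/√0.8465 = 1.087; τ_A = 27.9/1.087 = 25.67 years.
B: γ = 6.84; τ_B = 27.9/6.840 = 4.079 years.

|τ_A − τ_B| = 21.6 years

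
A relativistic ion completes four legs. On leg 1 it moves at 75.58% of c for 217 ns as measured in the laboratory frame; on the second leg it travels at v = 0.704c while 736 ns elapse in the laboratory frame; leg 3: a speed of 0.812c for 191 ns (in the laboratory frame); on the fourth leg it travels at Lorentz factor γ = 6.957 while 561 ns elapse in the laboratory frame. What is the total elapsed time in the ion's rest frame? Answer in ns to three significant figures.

Leg 1: β = 0.7558; γ = 1/√(1 − 0.7558²) = 1/√0.4288 = 1.527; τ_1 = 217/1.527 = 142.1 ns.
Leg 2: γ = 1/√(1 − 0.704²) = 1/√0.5044 = 1.408; τ_2 = 736/1.408 = 522.7 ns.
Leg 3: γ = 1/√(1 − 0.812²) = 1/√0.3407 = 1.713; τ_3 = 191/1.713 = 111.5 ns.
Leg 4: γ = 6.957; τ_4 = 561/6.957 = 80.64 ns.
Total: 142.1 + 522.7 + 111.5 + 80.64 ns.

τ = 857 ns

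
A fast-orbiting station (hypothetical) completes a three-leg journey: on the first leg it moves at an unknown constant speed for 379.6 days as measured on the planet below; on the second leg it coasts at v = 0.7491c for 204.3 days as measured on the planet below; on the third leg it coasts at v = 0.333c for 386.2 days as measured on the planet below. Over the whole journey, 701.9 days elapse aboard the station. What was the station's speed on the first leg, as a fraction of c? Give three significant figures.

Leg 1: speed unknown; τ_1 = 379.6/γ_1.
Leg 2: γ = 1/√(1 − 0.7491²) = 1/√0.4388 = 1.510; τ_2 = 204.3/1.510 = 135.3 days.
Leg 3: γ = 1/√(1 − 0.333²) = 1/√0.8891 = 1.061; τ_3 = 386.2/1.061 = 364.2 days.
Total proper time: τ_1 + 135.3 + 364.2 = 701.9, so τ_1 = 701.9 − 499.5 = 202.4 days.
γ_1 = 379.6/202.4 = 1.875; β = √(1 − 1/γ²) = √0.7157.

β = 0.846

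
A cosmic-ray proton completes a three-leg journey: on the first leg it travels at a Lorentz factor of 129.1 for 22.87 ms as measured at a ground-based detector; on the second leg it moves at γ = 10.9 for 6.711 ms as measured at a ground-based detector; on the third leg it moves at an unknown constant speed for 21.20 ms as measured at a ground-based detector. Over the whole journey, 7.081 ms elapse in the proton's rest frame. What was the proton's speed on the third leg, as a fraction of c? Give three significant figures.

β = 0.955

Leg 1: γ = 129.1; τ_1 = 22.87/129.1 = 0.1771 ms.
Leg 2: γ = 10.9; τ_2 = 6.711/10.90 = 0.6157 ms.
Leg 3: speed unknown; τ_3 = 21.20/γ_3.
Total proper time: 0.1771 + 0.6157 + τ_3 = 7.081, so τ_3 = 7.081 − 0.7928 = 6.288 ms.
γ_3 = 21.20/6.288 = 3.371; β = √(1 − 1/γ²) = √0.9120.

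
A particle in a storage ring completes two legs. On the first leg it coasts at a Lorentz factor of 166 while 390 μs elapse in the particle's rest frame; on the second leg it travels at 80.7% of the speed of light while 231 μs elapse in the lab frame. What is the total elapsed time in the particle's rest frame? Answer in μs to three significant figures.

τ = 526 μs

Leg 1: 390 μs is already measured in the particle's rest frame.
Leg 2: β = 0.807; γ = 1/√(1 − 0.807²) = 1/√0.3488 = 1.693; τ_2 = 231/1.693 = 136.4 μs.
Total: 390.0 + 136.4 μs.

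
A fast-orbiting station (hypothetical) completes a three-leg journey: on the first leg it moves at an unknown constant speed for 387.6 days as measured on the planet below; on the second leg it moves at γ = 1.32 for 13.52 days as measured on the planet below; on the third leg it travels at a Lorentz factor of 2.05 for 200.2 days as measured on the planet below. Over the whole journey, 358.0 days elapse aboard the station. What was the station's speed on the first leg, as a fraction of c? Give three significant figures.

Leg 1: speed unknown; τ_1 = 387.6/γ_1.
Leg 2: γ = 1.32; τ_2 = 13.52/1.320 = 10.24 days.
Leg 3: γ = 2.05; τ_3 = 200.2/2.050 = 97.66 days.
Total proper time: τ_1 + 10.24 + 97.66 = 358.0, so τ_1 = 358.0 − 107.9 = 250.1 days.
γ_1 = 387.6/250.1 = 1.550; β = √(1 − 1/γ²) = √0.5837.

β = 0.764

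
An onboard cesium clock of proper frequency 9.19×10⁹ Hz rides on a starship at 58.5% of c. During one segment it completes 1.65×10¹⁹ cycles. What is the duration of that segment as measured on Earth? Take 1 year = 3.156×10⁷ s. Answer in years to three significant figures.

β = 0.585; γ = 1/√(1 − 0.585²) = 1/√0.6578 = 1.233
Proper time for N cycles: τ = N/f = 1.65×10¹⁹/(9.19×10⁹) = 1.795×10⁹ s = 56.89 years.
Lab-frame duration Δt = γτ = 1.233 × 56.89 = 70.14 years.

Δt = 70.1 years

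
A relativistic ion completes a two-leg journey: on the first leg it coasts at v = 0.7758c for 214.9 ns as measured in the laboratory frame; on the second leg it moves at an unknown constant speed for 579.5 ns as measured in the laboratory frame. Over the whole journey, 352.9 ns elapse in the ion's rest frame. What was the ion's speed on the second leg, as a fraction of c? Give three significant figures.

Leg 1: γ = 1/√(1 − 0.7758²) = 1/√0.3981 = 1.585; τ_1 = 214.9/1.585 = 135.6 ns.
Leg 2: speed unknown; τ_2 = 579.5/γ_2.
Total proper time: 135.6 + τ_2 = 352.9, so τ_2 = 352.9 − 135.6 = 217.3 ns.
γ_2 = 579.5/217.3 = 2.667; β = √(1 − 1/γ²) = √0.8594.

β = 0.927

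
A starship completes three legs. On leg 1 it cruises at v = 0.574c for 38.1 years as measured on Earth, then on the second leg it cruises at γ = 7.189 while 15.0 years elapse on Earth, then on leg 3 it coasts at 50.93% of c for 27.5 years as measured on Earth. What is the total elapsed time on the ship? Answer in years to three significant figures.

Leg 1: γ = 1/√(1 − 0.574²) = 1/√0.6705 = 1.221; τ_1 = 38.1/1.221 = 31.20 years.
Leg 2: γ = 7.189; τ_2 = 15.0/7.189 = 2.087 years.
Leg 3: β = 0.5093; γ = 1/√(1 − 0.5093²) = 1/√0.7406 = 1.162; τ_3 = 27.5/1.162 = 23.67 years.
Total: 31.20 + 2.087 + 23.67 years.

τ = 57.0 years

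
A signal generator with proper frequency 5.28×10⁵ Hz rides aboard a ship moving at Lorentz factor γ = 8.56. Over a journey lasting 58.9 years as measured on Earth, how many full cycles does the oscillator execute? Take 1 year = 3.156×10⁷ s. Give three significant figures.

γ = 8.56
The oscillator's own cycle count is N = f × τ where τ is the proper time on the ship. τ = Δt/γ = 58.9/8.560 = 6.881 years = 2.172×10⁸ s.
N = 5.28×10⁵ × 2.172×10⁸ = 1.147×10¹⁴.

N = 1.15×10¹⁴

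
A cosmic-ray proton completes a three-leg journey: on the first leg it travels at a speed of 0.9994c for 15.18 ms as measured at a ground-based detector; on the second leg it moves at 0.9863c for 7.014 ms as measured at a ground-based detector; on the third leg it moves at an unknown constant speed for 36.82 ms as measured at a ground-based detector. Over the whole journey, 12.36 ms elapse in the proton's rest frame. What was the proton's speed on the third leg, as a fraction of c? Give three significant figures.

β = 0.957

Leg 1: γ = 1/√(1 − 0.9994²) = 1/√0.001200 = 28.87; τ_1 = 15.18/28.87 = 0.5258 ms.
Leg 2: γ = 1/√(1 − 0.9863²) = 1/√0.02721 = 6.062; τ_2 = 7.014/6.062 = 1.157 ms.
Leg 3: speed unknown; τ_3 = 36.82/γ_3.
Total proper time: 0.5258 + 1.157 + τ_3 = 12.36, so τ_3 = 12.36 − 1.683 = 10.68 ms.
γ_3 = 36.82/10.68 = 3.448; β = √(1 − 1/γ²) = √0.9159.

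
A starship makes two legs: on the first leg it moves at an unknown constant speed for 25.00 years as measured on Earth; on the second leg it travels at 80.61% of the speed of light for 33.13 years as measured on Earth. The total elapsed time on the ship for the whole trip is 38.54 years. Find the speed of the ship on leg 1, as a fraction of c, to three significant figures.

Leg 1: speed unknown; τ_1 = 25.00/γ_1.
Leg 2: β = 0.8061; γ = 1/√(1 − 0.8061²) = 1/√0.3502 = 1.690; τ_2 = 33.13/1.690 = 19.61 years.
Total proper time: τ_1 + 19.61 = 38.54, so τ_1 = 38.54 − 19.61 = 18.93 years.
γ_1 = 25.00/18.93 = 1.320; β = √(1 − 1/γ²) = √0.4264.

β = 0.653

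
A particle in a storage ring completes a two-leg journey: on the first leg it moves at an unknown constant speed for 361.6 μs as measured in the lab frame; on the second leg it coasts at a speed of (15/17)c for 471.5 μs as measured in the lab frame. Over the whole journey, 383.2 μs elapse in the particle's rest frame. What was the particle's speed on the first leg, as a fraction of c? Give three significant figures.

β = 0.895

Leg 1: speed unknown; τ_1 = 361.6/γ_1.
Leg 2: γ = 1/√(1 − (15/17)²) = 17/8 = 2.125; τ_2 = 471.5/2.125 = 221.9 μs.
Total proper time: τ_1 + 221.9 = 383.2, so τ_1 = 383.2 − 221.9 = 161.3 μs.
γ_1 = 361.6/161.3 = 2.242; β = √(1 − 1/γ²) = √0.8010.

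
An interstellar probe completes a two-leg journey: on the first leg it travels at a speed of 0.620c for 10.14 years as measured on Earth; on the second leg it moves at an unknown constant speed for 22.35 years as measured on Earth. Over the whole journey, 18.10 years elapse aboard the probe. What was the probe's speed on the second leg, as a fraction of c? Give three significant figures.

β = 0.891

Leg 1: γ = 1/√(1 − 0.620²) = 1/√0.6156 = 1.275; τ_1 = 10.14/1.275 = 7.956 years.
Leg 2: speed unknown; τ_2 = 22.35/γ_2.
Total proper time: 7.956 + τ_2 = 18.10, so τ_2 = 18.10 − 7.956 = 10.14 years.
γ_2 = 22.35/10.14 = 2.203; β = √(1 − 1/γ²) = √0.7940.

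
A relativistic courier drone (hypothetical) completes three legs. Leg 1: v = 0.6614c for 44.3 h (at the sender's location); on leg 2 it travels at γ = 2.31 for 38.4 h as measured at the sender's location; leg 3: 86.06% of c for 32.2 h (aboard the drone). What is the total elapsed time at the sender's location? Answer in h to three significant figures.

Leg 1: 44.3 h is already measured at the sender's location.
Leg 2: 38.4 h is already measured at the sender's location.
Leg 3: β = 0.8606; γ = 1/√(1 − 0.8606²) = 1/√0.2594 = 1.964; Δt_3 = 1.964 × 32.2 = 63.23 h.
Total: 44.30 + 38.40 + 63.23 h.

Δt = 146 h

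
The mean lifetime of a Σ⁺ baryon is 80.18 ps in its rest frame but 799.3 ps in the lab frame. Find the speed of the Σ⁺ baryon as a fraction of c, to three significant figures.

v = 0.995c

γ = Δt/τ₀ = 799.3/80.18 = 9.969
β = √(1 − 1/γ²) = √(1 − 0.01006) = √0.9899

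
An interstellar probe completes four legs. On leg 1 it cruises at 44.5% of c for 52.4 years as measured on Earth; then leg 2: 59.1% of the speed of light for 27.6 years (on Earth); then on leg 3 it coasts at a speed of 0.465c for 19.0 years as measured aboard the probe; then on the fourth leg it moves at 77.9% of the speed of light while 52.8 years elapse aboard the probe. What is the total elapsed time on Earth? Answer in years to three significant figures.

Δt = 186 years

Leg 1: 52.4 years is already measured on Earth.
Leg 2: 27.6 years is already measured on Earth.
Leg 3: γ = 1/√(1 − 0.465²) = 1/√0.7838 = 1.130; Δt_3 = 1.130 × 19.0 = 21.46 years.
Leg 4: β = 0.779; γ = 1/√(1 − 0.779²) = 1/√0.3932 = 1.595; Δt_4 = 1.595 × 52.8 = 84.21 years.
Total: 52.40 + 27.60 + 21.46 + 84.21 years.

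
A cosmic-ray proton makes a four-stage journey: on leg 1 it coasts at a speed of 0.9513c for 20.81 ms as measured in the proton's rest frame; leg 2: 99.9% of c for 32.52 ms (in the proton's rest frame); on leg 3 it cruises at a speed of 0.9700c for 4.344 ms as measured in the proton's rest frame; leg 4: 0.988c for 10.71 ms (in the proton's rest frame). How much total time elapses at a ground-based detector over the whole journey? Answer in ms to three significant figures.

Leg 1: γ = 1/√(1 − 0.9513²) = 1/√0.09503 = 3.244; Δt_1 = 3.244 × 20.81 = 67.51 ms.
Leg 2: β = 0.999; γ = 1/√(1 − 0.999²) = 1/√0.001999 = 22.37; Δt_2 = 22.37 × 32.52 = 727.4 ms.
Leg 3: γ = 1/√(1 − 0.9700²) = 1/√0.05910 = 4.113; Δt_3 = 4.113 × 4.344 = 17.87 ms.
Leg 4: γ = 1/√(1 − 0.988²) = 1/√0.02386 = 6.474; Δt_4 = 6.474 × 10.71 = 69.34 ms.
Total: 67.51 + 727.4 + 17.87 + 69.34 ms.

Δt = 882 ms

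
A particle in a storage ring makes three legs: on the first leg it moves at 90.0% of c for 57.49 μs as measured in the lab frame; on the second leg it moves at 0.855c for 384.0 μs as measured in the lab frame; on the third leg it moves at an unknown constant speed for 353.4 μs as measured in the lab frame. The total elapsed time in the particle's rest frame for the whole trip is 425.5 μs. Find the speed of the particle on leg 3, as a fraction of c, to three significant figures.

Leg 1: β = 0.900; γ = 1/√(1 − 0.900²) = 1/√0.1900 = 2.294; τ_1 = 57.49/2.294 = 25.06 μs.
Leg 2: γ = 1/√(1 − 0.855²) = 1/√0.2690 = 1.928; τ_2 = 384.0/1.928 = 199.2 μs.
Leg 3: speed unknown; τ_3 = 353.4/γ_3.
Total proper time: 25.06 + 199.2 + τ_3 = 425.5, so τ_3 = 425.5 − 224.2 = 201.3 μs.
γ_3 = 353.4/201.3 = 1.756; β = √(1 − 1/γ²) = √0.6756.

β = 0.822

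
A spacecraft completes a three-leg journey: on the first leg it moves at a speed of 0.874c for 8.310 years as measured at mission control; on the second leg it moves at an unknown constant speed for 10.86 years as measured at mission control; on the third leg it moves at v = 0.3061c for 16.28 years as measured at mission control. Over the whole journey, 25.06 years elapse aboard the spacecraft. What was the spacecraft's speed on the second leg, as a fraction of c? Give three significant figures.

Leg 1: γ = 1/√(1 − 0.874²) = 1/√0.2361 = 2.058; τ_1 = 8.310/2.058 = 4.038 years.
Leg 2: speed unknown; τ_2 = 10.86/γ_2.
Leg 3: γ = 1/√(1 − 0.3061²) = 1/√0.9063 = 1.050; τ_3 = 16.28/1.050 = 15.50 years.
Total proper time: 4.038 + τ_2 + 15.50 = 25.06, so τ_2 = 25.06 − 19.54 = 5.523 years.
γ_2 = 10.86/5.523 = 1.966; β = √(1 − 1/γ²) = √0.7413.

β = 0.861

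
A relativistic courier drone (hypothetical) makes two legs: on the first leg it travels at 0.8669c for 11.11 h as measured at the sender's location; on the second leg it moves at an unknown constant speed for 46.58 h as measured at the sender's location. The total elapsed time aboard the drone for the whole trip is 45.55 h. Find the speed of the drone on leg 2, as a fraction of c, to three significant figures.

Leg 1: γ = 1/√(1 − 0.8669²) = 1/√0.2485 = 2.006; τ_1 = 11.11/2.006 = 5.538 h.
Leg 2: speed unknown; τ_2 = 46.58/γ_2.
Total proper time: 5.538 + τ_2 = 45.55, so τ_2 = 45.55 − 5.538 = 40.01 h.
γ_2 = 46.58/40.01 = 1.164; β = √(1 − 1/γ²) = √0.2621.

β = 0.512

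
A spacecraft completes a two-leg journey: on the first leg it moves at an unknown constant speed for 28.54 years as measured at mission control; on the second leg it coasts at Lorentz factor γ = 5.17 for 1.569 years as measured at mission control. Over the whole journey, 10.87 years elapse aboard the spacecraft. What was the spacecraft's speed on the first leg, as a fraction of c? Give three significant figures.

β = 0.929

Leg 1: speed unknown; τ_1 = 28.54/γ_1.
Leg 2: γ = 5.17; τ_2 = 1.569/5.170 = 0.3035 years.
Total proper time: τ_1 + 0.3035 = 10.87, so τ_1 = 10.87 − 0.3035 = 10.57 years.
γ_1 = 28.54/10.57 = 2.701; β = √(1 − 1/γ²) = √0.8629.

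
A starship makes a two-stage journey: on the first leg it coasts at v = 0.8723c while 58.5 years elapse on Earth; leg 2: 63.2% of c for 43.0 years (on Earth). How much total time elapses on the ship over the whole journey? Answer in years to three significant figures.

τ = 61.9 years

Leg 1: γ = 1/√(1 − 0.8723²) = 1/√0.2391 = 2.045; τ_1 = 58.5/2.045 = 28.60 years.
Leg 2: β = 0.632; γ = 1/√(1 − 0.632²) = 1/√0.6006 = 1.290; τ_2 = 43.0/1.290 = 33.32 years.
Total: 28.60 + 33.32 years.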